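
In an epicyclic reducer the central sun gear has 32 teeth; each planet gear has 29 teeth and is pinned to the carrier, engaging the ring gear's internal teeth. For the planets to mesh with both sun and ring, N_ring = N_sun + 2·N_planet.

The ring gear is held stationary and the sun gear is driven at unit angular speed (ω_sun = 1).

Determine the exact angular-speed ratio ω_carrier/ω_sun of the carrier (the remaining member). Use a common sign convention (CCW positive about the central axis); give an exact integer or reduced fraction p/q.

N_ring = 32 + 2·29 = 90
32(ω_s−ω_c) = −90(ω_r−ω_c),  ω_r=0, ω_s=1
32(1−ω_c) = −90(0−ω_c)  ⇒  122ω_c = 32  ⇒  ω_c = 16/61
ω_c/ω_s = 16/61

16/61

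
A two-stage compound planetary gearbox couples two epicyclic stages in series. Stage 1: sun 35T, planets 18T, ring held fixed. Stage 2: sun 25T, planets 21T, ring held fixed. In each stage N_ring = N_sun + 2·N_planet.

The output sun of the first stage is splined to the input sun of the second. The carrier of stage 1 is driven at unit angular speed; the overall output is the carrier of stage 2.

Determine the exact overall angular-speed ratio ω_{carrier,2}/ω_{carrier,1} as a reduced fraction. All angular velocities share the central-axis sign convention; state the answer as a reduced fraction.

Stage 1: N_ring = 35 + 2·18 = 71
Stage 1: 35(ω_s−ω_c) = −71(ω_r−ω_c),  ω_r=0, ω_c=1
Stage 1: ω_s = 1 − (71/35)(0−1) = 106/35
  ⇒ ω_s¹/ω_c¹ = 106/35
Stage 2: N_ring = 25 + 2·21 = 67
Stage 2: 25(ω_s−ω_c) = −67(ω_r−ω_c),  ω_r=0, ω_s=1
Stage 2: 25(1−ω_c) = −67(0−ω_c)  ⇒  92ω_c = 25  ⇒  ω_c = 25/92
  ⇒ ω_c²/ω_s² = 25/92
Coupling ω_s² = ω_s¹ ⇒ overall = 106/35 × 25/92 = 265/322

265/322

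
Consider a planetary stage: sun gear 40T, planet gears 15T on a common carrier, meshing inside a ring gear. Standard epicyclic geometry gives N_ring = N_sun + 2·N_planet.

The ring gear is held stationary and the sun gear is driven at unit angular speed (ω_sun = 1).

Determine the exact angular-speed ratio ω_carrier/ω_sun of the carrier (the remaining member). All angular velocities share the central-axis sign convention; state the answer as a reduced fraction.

4/11

N_ring = 40 + 2·15 = 70
40(ω_s−ω_c) = −70(ω_r−ω_c),  ω_r=0, ω_s=1
40(1−ω_c) = −70(0−ω_c)  ⇒  110ω_c = 40  ⇒  ω_c = 4/11
ω_c/ω_s = 4/11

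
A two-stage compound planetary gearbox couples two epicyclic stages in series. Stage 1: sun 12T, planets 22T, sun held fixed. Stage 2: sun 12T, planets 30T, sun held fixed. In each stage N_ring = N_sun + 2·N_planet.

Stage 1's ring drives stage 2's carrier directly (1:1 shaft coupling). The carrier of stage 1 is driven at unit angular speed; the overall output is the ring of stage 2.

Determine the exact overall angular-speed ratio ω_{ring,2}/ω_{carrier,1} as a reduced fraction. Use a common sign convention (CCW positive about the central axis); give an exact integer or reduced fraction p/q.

17/12

Stage 1: N_ring = 12 + 2·22 = 56
Stage 1: 12(ω_s−ω_c) = −56(ω_r−ω_c),  ω_s=0, ω_c=1
Stage 1: ω_r = 1 − (12/56)(0−1) = 17/14
  ⇒ ω_r¹/ω_c¹ = 17/14
Stage 2: N_ring = 12 + 2·30 = 72
Stage 2: 12(ω_s−ω_c) = −72(ω_r−ω_c),  ω_s=0, ω_c=1
Stage 2: ω_r = 1 − (12/72)(0−1) = 7/6
  ⇒ ω_r²/ω_c² = 7/6
Coupling ω_c² = ω_r¹ ⇒ overall = 17/14 × 7/6 = 17/12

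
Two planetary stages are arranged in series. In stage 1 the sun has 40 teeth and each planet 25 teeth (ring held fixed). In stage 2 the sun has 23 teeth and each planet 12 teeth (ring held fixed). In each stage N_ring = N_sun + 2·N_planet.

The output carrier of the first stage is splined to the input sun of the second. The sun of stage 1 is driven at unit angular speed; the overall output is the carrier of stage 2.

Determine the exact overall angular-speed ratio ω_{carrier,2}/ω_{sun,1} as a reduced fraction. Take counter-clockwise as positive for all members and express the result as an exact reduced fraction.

46/455

Stage 1: N_ring = 40 + 2·25 = 90
Stage 1: 40(ω_s−ω_c) = −90(ω_r−ω_c),  ω_r=0, ω_s=1
Stage 1: 40(1−ω_c) = −90(0−ω_c)  ⇒  130ω_c = 40  ⇒  ω_c = 4/13
  ⇒ ω_c¹/ω_s¹ = 4/13
Stage 2: N_ring = 23 + 2·12 = 47
Stage 2: 23(ω_s−ω_c) = −47(ω_r−ω_c),  ω_r=0, ω_s=1
Stage 2: 23(1−ω_c) = −47(0−ω_c)  ⇒  70ω_c = 23  ⇒  ω_c = 23/70
  ⇒ ω_c²/ω_s² = 23/70
Coupling ω_s² = ω_c¹ ⇒ overall = 4/13 × 23/70 = 46/455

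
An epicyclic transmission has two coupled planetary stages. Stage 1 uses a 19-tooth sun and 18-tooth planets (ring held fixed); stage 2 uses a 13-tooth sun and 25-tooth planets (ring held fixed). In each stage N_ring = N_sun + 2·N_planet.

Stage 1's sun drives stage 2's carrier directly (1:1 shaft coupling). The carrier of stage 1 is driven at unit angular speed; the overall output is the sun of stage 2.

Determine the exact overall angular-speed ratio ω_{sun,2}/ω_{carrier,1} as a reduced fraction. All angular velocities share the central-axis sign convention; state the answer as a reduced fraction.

296/13

Stage 1: N_ring = 19 + 2·18 = 55
Stage 1: 19(ω_s−ω_c) = −55(ω_r−ω_c),  ω_r=0, ω_c=1
Stage 1: ω_s = 1 − (55/19)(0−1) = 74/19
  ⇒ ω_s¹/ω_c¹ = 74/19
Stage 2: N_ring = 13 + 2·25 = 63
Stage 2: 13(ω_s−ω_c) = −63(ω_r−ω_c),  ω_r=0, ω_c=1
Stage 2: ω_s = 1 − (63/13)(0−1) = 76/13
  ⇒ ω_s²/ω_c² = 76/13
Coupling ω_c² = ω_s¹ ⇒ overall = 74/19 × 76/13 = 296/13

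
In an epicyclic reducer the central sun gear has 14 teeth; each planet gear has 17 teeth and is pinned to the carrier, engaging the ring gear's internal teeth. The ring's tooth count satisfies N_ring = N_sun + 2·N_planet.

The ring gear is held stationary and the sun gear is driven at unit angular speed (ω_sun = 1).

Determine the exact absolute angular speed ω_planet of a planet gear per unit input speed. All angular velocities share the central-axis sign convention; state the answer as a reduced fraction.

-7/17

N_ring = 14 + 2·17 = 48
14(ω_s−ω_c) = −48(ω_r−ω_c),  ω_r=0, ω_s=1
14(1−ω_c) = −48(0−ω_c)  ⇒  62ω_c = 14  ⇒  ω_c = 7/31
sun–planet: 14·(1−7/31) = −17·(ω_p−ω_c)  ⇒  ω_p−ω_c = −(14/17)·(24/31) = -336/527
ω_p = 7/31 − 336/527 = -7/17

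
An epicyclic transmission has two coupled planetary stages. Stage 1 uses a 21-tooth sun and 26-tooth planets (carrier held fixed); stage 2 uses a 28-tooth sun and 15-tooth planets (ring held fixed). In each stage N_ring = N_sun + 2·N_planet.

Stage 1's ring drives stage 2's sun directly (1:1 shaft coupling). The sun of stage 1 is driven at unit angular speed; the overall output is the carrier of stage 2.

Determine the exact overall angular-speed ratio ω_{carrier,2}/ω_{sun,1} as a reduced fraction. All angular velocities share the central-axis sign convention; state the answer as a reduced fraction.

-294/3139

Stage 1: N_ring = 21 + 2·26 = 73
Stage 1: 21(ω_s−ω_c) = −73(ω_r−ω_c),  ω_c=0, ω_s=1
Stage 1: ω_r = 0 − (21/73)(1−0) = -21/73
  ⇒ ω_r¹/ω_s¹ = -21/73
Stage 2: N_ring = 28 + 2·15 = 58
Stage 2: 28(ω_s−ω_c) = −58(ω_r−ω_c),  ω_r=0, ω_s=1
Stage 2: 28(1−ω_c) = −58(0−ω_c)  ⇒  86ω_c = 28  ⇒  ω_c = 14/43
  ⇒ ω_c²/ω_s² = 14/43
Coupling ω_s² = ω_r¹ ⇒ overall = -21/73 × 14/43 = -294/3139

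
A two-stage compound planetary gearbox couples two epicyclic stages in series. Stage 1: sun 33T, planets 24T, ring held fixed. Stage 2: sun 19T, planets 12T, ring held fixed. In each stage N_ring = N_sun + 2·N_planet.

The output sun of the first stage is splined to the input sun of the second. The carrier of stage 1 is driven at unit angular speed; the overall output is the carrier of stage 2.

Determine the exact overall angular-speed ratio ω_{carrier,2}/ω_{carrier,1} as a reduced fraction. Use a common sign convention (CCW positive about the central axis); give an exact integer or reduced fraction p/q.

361/341

Stage 1: N_ring = 33 + 2·24 = 81
Stage 1: 33(ω_s−ω_c) = −81(ω_r−ω_c),  ω_r=0, ω_c=1
Stage 1: ω_s = 1 − (81/33)(0−1) = 38/11
  ⇒ ω_s¹/ω_c¹ = 38/11
Stage 2: N_ring = 19 + 2·12 = 43
Stage 2: 19(ω_s−ω_c) = −43(ω_r−ω_c),  ω_r=0, ω_s=1
Stage 2: 19(1−ω_c) = −43(0−ω_c)  ⇒  62ω_c = 19  ⇒  ω_c = 19/62
  ⇒ ω_c²/ω_s² = 19/62
Coupling ω_s² = ω_s¹ ⇒ overall = 38/11 × 19/62 = 361/341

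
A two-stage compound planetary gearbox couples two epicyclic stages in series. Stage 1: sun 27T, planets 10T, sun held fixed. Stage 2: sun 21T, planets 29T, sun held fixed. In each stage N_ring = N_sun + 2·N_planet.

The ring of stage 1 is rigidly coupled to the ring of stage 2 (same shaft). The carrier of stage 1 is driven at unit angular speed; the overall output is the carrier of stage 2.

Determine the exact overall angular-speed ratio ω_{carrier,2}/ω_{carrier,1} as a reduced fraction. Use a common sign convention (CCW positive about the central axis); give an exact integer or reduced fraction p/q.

Stage 1: N_ring = 27 + 2·10 = 47
Stage 1: 27(ω_s−ω_c) = −47(ω_r−ω_c),  ω_s=0, ω_c=1
Stage 1: ω_r = 1 − (27/47)(0−1) = 74/47
  ⇒ ω_r¹/ω_c¹ = 74/47
Stage 2: N_ring = 21 + 2·29 = 79
Stage 2: 21(ω_s−ω_c) = −79(ω_r−ω_c),  ω_s=0, ω_r=1
Stage 2: 21(0−ω_c) = −79(1−ω_c)  ⇒  100ω_c = 79  ⇒  ω_c = 79/100
  ⇒ ω_c²/ω_r² = 79/100
Coupling ω_r² = ω_r¹ ⇒ overall = 74/47 × 79/100 = 2923/2350

2923/2350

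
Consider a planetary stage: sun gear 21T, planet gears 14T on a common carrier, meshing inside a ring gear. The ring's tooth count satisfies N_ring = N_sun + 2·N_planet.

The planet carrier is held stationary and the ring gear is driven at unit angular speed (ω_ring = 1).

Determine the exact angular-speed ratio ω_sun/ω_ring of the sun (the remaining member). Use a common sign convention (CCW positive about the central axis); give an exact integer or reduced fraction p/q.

-7/3

N_ring = 21 + 2·14 = 49
21(ω_s−ω_c) = −49(ω_r−ω_c),  ω_c=0, ω_r=1
ω_s = 0 − (49/21)(1−0) = -7/3
ω_s/ω_r = -7/3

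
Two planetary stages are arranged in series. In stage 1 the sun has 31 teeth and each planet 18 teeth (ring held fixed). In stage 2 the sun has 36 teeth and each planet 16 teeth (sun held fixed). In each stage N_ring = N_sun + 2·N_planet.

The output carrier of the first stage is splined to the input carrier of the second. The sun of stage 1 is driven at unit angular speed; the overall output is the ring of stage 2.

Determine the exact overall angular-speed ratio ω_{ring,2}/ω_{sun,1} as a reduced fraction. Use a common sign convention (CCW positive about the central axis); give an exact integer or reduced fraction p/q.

403/833

Stage 1: N_ring = 31 + 2·18 = 67
Stage 1: 31(ω_s−ω_c) = −67(ω_r−ω_c),  ω_r=0, ω_s=1
Stage 1: 31(1−ω_c) = −67(0−ω_c)  ⇒  98ω_c = 31  ⇒  ω_c = 31/98
  ⇒ ω_c¹/ω_s¹ = 31/98
Stage 2: N_ring = 36 + 2·16 = 68
Stage 2: 36(ω_s−ω_c) = −68(ω_r−ω_c),  ω_s=0, ω_c=1
Stage 2: ω_r = 1 − (36/68)(0−1) = 26/17
  ⇒ ω_r²/ω_c² = 26/17
Coupling ω_c² = ω_c¹ ⇒ overall = 31/98 × 26/17 = 403/833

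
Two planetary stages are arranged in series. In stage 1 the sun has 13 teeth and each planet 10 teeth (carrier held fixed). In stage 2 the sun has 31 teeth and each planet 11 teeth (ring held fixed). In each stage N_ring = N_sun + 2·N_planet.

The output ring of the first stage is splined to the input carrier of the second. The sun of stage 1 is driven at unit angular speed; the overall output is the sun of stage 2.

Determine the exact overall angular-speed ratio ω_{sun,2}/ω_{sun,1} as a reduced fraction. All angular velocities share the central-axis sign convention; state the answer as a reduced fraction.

-364/341

Stage 1: N_ring = 13 + 2·10 = 33
Stage 1: 13(ω_s−ω_c) = −33(ω_r−ω_c),  ω_c=0, ω_s=1
Stage 1: ω_r = 0 − (13/33)(1−0) = -13/33
  ⇒ ω_r¹/ω_s¹ = -13/33
Stage 2: N_ring = 31 + 2·11 = 53
Stage 2: 31(ω_s−ω_c) = −53(ω_r−ω_c),  ω_r=0, ω_c=1
Stage 2: ω_s = 1 − (53/31)(0−1) = 84/31
  ⇒ ω_s²/ω_c² = 84/31
Coupling ω_c² = ω_r¹ ⇒ overall = -13/33 × 84/31 = -364/341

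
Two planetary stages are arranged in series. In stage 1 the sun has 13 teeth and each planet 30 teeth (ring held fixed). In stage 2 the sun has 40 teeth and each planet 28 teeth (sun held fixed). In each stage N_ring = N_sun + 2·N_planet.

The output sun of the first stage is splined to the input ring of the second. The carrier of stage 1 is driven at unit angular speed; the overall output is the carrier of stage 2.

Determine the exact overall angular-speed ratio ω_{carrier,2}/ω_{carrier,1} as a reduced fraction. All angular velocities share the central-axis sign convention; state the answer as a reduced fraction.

Stage 1: N_ring = 13 + 2·30 = 73
Stage 1: 13(ω_s−ω_c) = −73(ω_r−ω_c),  ω_r=0, ω_c=1
Stage 1: ω_s = 1 − (73/13)(0−1) = 86/13
  ⇒ ω_s¹/ω_c¹ = 86/13
Stage 2: N_ring = 40 + 2·28 = 96
Stage 2: 40(ω_s−ω_c) = −96(ω_r−ω_c),  ω_s=0, ω_r=1
Stage 2: 40(0−ω_c) = −96(1−ω_c)  ⇒  136ω_c = 96  ⇒  ω_c = 12/17
  ⇒ ω_c²/ω_r² = 12/17
Coupling ω_r² = ω_s¹ ⇒ overall = 86/13 × 12/17 = 1032/221

1032/221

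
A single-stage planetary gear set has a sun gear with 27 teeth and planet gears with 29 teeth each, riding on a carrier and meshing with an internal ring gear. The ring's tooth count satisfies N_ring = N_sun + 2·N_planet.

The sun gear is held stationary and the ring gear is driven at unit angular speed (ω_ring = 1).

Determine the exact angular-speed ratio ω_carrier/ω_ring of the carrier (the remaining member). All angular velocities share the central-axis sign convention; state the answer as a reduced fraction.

85/112

N_ring = 27 + 2·29 = 85
27(ω_s−ω_c) = −85(ω_r−ω_c),  ω_s=0, ω_r=1
27(0−ω_c) = −85(1−ω_c)  ⇒  112ω_c = 85  ⇒  ω_c = 85/112
ω_c/ω_r = 85/112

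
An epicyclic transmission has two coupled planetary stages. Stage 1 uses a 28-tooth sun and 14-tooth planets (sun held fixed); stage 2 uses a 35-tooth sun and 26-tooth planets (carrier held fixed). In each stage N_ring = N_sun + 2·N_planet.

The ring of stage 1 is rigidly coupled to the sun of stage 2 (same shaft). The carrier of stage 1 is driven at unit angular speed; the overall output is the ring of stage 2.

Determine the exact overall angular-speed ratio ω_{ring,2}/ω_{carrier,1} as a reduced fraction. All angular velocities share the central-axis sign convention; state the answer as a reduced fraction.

-35/58

Stage 1: N_ring = 28 + 2·14 = 56
Stage 1: 28(ω_s−ω_c) = −56(ω_r−ω_c),  ω_s=0, ω_c=1
Stage 1: ω_r = 1 − (28/56)(0−1) = 3/2
  ⇒ ω_r¹/ω_c¹ = 3/2
Stage 2: N_ring = 35 + 2·26 = 87
Stage 2: 35(ω_s−ω_c) = −87(ω_r−ω_c),  ω_c=0, ω_s=1
Stage 2: ω_r = 0 − (35/87)(1−0) = -35/87
  ⇒ ω_r²/ω_s² = -35/87
Coupling ω_s² = ω_r¹ ⇒ overall = 3/2 × -35/87 = -35/58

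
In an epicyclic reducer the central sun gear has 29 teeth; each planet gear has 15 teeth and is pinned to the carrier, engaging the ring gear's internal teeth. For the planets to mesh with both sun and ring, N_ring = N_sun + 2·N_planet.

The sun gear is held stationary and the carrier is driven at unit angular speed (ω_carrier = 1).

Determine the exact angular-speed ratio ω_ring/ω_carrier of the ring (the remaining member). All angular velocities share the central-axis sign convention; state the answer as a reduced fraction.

N_ring = 29 + 2·15 = 59
29(ω_s−ω_c) = −59(ω_r−ω_c),  ω_s=0, ω_c=1
ω_r = 1 − (29/59)(0−1) = 88/59
ω_r/ω_c = 88/59

88/59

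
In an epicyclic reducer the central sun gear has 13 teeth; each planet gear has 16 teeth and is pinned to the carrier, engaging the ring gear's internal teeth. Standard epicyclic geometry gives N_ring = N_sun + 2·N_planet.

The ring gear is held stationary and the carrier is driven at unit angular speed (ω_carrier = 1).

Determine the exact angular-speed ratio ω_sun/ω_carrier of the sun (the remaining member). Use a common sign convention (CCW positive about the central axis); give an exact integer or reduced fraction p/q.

N_ring = 13 + 2·16 = 45
13(ω_s−ω_c) = −45(ω_r−ω_c),  ω_r=0, ω_c=1
ω_s = 1 − (45/13)(0−1) = 58/13
ω_s/ω_c = 58/13

58/13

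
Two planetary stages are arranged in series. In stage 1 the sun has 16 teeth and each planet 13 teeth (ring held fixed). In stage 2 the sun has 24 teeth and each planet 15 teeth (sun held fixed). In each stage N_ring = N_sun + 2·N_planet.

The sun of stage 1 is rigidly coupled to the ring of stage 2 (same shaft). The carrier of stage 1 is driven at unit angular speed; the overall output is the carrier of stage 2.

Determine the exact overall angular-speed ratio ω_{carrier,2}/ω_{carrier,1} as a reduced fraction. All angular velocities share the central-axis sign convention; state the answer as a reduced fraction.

Stage 1: N_ring = 16 + 2·13 = 42
Stage 1: 16(ω_s−ω_c) = −42(ω_r−ω_c),  ω_r=0, ω_c=1
Stage 1: ω_s = 1 − (42/16)(0−1) = 29/8
  ⇒ ω_s¹/ω_c¹ = 29/8
Stage 2: N_ring = 24 + 2·15 = 54
Stage 2: 24(ω_s−ω_c) = −54(ω_r−ω_c),  ω_s=0, ω_r=1
Stage 2: 24(0−ω_c) = −54(1−ω_c)  ⇒  78ω_c = 54  ⇒  ω_c = 9/13
  ⇒ ω_c²/ω_r² = 9/13
Coupling ω_r² = ω_s¹ ⇒ overall = 29/8 × 9/13 = 261/104

261/104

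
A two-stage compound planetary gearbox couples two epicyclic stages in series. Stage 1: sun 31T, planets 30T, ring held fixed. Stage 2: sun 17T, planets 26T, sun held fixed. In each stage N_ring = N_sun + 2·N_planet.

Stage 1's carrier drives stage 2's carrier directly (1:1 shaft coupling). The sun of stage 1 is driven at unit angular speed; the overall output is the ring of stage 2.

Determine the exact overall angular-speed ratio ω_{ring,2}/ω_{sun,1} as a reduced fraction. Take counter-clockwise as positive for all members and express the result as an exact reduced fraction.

Stage 1: N_ring = 31 + 2·30 = 91
Stage 1: 31(ω_s−ω_c) = −91(ω_r−ω_c),  ω_r=0, ω_s=1
Stage 1: 31(1−ω_c) = −91(0−ω_c)  ⇒  122ω_c = 31  ⇒  ω_c = 31/122
  ⇒ ω_c¹/ω_s¹ = 31/122
Stage 2: N_ring = 17 + 2·26 = 69
Stage 2: 17(ω_s−ω_c) = −69(ω_r−ω_c),  ω_s=0, ω_c=1
Stage 2: ω_r = 1 − (17/69)(0−1) = 86/69
  ⇒ ω_r²/ω_c² = 86/69
Coupling ω_c² = ω_c¹ ⇒ overall = 31/122 × 86/69 = 1333/4209

1333/4209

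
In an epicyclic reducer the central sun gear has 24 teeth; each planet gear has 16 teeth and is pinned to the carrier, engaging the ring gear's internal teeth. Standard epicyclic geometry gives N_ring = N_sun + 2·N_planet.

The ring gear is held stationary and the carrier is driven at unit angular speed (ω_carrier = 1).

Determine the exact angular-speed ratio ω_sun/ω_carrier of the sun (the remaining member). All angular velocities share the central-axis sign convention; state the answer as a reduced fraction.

10/3

N_ring = 24 + 2·16 = 56
24(ω_s−ω_c) = −56(ω_r−ω_c),  ω_r=0, ω_c=1
ω_s = 1 − (56/24)(0−1) = 10/3
ω_s/ω_c = 10/3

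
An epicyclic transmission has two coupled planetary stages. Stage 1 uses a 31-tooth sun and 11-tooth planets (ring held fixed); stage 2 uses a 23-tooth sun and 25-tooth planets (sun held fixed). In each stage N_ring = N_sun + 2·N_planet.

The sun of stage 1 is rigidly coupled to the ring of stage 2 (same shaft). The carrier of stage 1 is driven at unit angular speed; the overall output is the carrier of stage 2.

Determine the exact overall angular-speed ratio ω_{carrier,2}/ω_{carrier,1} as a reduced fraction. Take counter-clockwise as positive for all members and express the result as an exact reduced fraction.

511/248

Stage 1: N_ring = 31 + 2·11 = 53
Stage 1: 31(ω_s−ω_c) = −53(ω_r−ω_c),  ω_r=0, ω_c=1
Stage 1: ω_s = 1 − (53/31)(0−1) = 84/31
  ⇒ ω_s¹/ω_c¹ = 84/31
Stage 2: N_ring = 23 + 2·25 = 73
Stage 2: 23(ω_s−ω_c) = −73(ω_r−ω_c),  ω_s=0, ω_r=1
Stage 2: 23(0−ω_c) = −73(1−ω_c)  ⇒  96ω_c = 73  ⇒  ω_c = 73/96
  ⇒ ω_c²/ω_r² = 73/96
Coupling ω_r² = ω_s¹ ⇒ overall = 84/31 × 73/96 = 511/248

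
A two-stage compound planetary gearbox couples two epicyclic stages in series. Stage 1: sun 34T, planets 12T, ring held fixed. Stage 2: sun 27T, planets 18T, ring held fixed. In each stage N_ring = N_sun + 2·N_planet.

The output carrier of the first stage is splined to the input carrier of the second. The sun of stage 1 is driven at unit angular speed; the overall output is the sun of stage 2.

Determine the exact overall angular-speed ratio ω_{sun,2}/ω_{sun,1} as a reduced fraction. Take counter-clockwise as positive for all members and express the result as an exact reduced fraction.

Stage 1: N_ring = 34 + 2·12 = 58
Stage 1: 34(ω_s−ω_c) = −58(ω_r−ω_c),  ω_r=0, ω_s=1
Stage 1: 34(1−ω_c) = −58(0−ω_c)  ⇒  92ω_c = 34  ⇒  ω_c = 17/46
  ⇒ ω_c¹/ω_s¹ = 17/46
Stage 2: N_ring = 27 + 2·18 = 63
Stage 2: 27(ω_s−ω_c) = −63(ω_r−ω_c),  ω_r=0, ω_c=1
Stage 2: ω_s = 1 − (63/27)(0−1) = 10/3
  ⇒ ω_s²/ω_c² = 10/3
Coupling ω_c² = ω_c¹ ⇒ overall = 17/46 × 10/3 = 85/69

85/69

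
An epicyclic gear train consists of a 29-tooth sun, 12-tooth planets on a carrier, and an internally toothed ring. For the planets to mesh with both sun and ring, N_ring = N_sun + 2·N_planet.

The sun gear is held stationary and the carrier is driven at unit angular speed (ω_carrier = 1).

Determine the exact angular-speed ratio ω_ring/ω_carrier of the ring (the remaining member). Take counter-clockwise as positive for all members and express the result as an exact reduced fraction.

82/53

N_ring = 29 + 2·12 = 53
29(ω_s−ω_c) = −53(ω_r−ω_c),  ω_s=0, ω_c=1
ω_r = 1 − (29/53)(0−1) = 82/53
ω_r/ω_c = 82/53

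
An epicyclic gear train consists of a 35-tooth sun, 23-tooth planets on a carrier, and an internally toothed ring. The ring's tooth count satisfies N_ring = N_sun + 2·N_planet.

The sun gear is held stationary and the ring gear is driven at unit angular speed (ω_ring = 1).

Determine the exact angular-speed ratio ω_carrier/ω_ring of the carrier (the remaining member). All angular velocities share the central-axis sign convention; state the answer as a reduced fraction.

81/116

N_ring = 35 + 2·23 = 81
35(ω_s−ω_c) = −81(ω_r−ω_c),  ω_s=0, ω_r=1
35(0−ω_c) = −81(1−ω_c)  ⇒  116ω_c = 81  ⇒  ω_c = 81/116
ω_c/ω_r = 81/116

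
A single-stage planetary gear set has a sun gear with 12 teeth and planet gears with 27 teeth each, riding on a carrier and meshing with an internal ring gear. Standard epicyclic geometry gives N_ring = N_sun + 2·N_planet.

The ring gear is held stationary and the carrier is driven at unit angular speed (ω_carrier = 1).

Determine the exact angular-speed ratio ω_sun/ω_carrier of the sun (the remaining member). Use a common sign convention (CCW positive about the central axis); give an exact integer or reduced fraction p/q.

N_ring = 12 + 2·27 = 66
12(ω_s−ω_c) = −66(ω_r−ω_c),  ω_r=0, ω_c=1
ω_s = 1 − (66/12)(0−1) = 13/2
ω_s/ω_c = 13/2

13/2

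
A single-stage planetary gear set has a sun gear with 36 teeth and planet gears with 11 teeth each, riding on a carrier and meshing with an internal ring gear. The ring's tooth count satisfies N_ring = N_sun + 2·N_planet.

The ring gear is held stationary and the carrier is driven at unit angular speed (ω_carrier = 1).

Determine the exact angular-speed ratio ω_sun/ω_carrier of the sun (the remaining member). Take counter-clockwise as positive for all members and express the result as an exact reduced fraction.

47/18

N_ring = 36 + 2·11 = 58
36(ω_s−ω_c) = −58(ω_r−ω_c),  ω_r=0, ω_c=1
ω_s = 1 − (58/36)(0−1) = 47/18
ω_s/ω_c = 47/18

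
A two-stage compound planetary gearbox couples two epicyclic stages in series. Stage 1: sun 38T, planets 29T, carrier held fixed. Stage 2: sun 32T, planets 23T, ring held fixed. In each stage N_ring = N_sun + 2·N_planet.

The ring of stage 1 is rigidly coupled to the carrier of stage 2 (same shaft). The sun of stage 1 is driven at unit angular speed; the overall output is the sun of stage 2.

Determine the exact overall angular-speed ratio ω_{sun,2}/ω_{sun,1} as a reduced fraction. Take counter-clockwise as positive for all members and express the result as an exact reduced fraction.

Stage 1: N_ring = 38 + 2·29 = 96
Stage 1: 38(ω_s−ω_c) = −96(ω_r−ω_c),  ω_c=0, ω_s=1
Stage 1: ω_r = 0 − (38/96)(1−0) = -19/48
  ⇒ ω_r¹/ω_s¹ = -19/48
Stage 2: N_ring = 32 + 2·23 = 78
Stage 2: 32(ω_s−ω_c) = −78(ω_r−ω_c),  ω_r=0, ω_c=1
Stage 2: ω_s = 1 − (78/32)(0−1) = 55/16
  ⇒ ω_s²/ω_c² = 55/16
Coupling ω_c² = ω_r¹ ⇒ overall = -19/48 × 55/16 = -1045/768

-1045/768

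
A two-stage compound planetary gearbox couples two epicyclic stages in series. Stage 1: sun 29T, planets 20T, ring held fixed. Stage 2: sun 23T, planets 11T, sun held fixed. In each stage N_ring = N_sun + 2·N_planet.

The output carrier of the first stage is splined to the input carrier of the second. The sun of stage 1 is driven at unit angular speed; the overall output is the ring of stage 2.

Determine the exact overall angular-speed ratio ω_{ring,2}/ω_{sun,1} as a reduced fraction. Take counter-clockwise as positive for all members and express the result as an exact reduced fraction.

986/2205

Stage 1: N_ring = 29 + 2·20 = 69
Stage 1: 29(ω_s−ω_c) = −69(ω_r−ω_c),  ω_r=0, ω_s=1
Stage 1: 29(1−ω_c) = −69(0−ω_c)  ⇒  98ω_c = 29  ⇒  ω_c = 29/98
  ⇒ ω_c¹/ω_s¹ = 29/98
Stage 2: N_ring = 23 + 2·11 = 45
Stage 2: 23(ω_s−ω_c) = −45(ω_r−ω_c),  ω_s=0, ω_c=1
Stage 2: ω_r = 1 − (23/45)(0−1) = 68/45
  ⇒ ω_r²/ω_c² = 68/45
Coupling ω_c² = ω_c¹ ⇒ overall = 29/98 × 68/45 = 986/2205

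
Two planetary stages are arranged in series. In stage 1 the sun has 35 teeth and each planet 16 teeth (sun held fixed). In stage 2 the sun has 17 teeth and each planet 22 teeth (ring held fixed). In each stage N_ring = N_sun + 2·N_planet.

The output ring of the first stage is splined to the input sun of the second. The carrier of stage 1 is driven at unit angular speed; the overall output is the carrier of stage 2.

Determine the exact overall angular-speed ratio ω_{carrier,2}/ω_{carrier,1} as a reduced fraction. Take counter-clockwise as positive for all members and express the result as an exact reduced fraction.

289/871

Stage 1: N_ring = 35 + 2·16 = 67
Stage 1: 35(ω_s−ω_c) = −67(ω_r−ω_c),  ω_s=0, ω_c=1
Stage 1: ω_r = 1 − (35/67)(0−1) = 102/67
  ⇒ ω_r¹/ω_c¹ = 102/67
Stage 2: N_ring = 17 + 2·22 = 61
Stage 2: 17(ω_s−ω_c) = −61(ω_r−ω_c),  ω_r=0, ω_s=1
Stage 2: 17(1−ω_c) = −61(0−ω_c)  ⇒  78ω_c = 17  ⇒  ω_c = 17/78
  ⇒ ω_c²/ω_s² = 17/78
Coupling ω_s² = ω_r¹ ⇒ overall = 102/67 × 17/78 = 289/871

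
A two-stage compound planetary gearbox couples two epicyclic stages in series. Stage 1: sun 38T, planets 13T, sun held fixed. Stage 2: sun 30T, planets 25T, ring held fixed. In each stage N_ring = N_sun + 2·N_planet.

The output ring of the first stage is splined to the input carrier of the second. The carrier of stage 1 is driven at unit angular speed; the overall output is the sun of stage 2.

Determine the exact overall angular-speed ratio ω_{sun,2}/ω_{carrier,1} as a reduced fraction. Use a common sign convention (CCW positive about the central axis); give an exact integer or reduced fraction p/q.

Stage 1: N_ring = 38 + 2·13 = 64
Stage 1: 38(ω_s−ω_c) = −64(ω_r−ω_c),  ω_s=0, ω_c=1
Stage 1: ω_r = 1 − (38/64)(0−1) = 51/32
  ⇒ ω_r¹/ω_c¹ = 51/32
Stage 2: N_ring = 30 + 2·25 = 80
Stage 2: 30(ω_s−ω_c) = −80(ω_r−ω_c),  ω_r=0, ω_c=1
Stage 2: ω_s = 1 − (80/30)(0−1) = 11/3
  ⇒ ω_s²/ω_c² = 11/3
Coupling ω_c² = ω_r¹ ⇒ overall = 51/32 × 11/3 = 187/32

187/32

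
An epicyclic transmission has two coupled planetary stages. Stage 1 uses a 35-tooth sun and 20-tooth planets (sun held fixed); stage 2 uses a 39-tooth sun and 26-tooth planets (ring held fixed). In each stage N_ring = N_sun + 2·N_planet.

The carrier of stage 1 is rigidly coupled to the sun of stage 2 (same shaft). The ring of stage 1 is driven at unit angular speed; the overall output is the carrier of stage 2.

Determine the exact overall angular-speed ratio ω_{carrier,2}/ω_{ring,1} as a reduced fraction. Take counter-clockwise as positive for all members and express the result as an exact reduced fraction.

9/44

Stage 1: N_ring = 35 + 2·20 = 75
Stage 1: 35(ω_s−ω_c) = −75(ω_r−ω_c),  ω_s=0, ω_r=1
Stage 1: 35(0−ω_c) = −75(1−ω_c)  ⇒  110ω_c = 75  ⇒  ω_c = 15/22
  ⇒ ω_c¹/ω_r¹ = 15/22
Stage 2: N_ring = 39 + 2·26 = 91
Stage 2: 39(ω_s−ω_c) = −91(ω_r−ω_c),  ω_r=0, ω_s=1
Stage 2: 39(1−ω_c) = −91(0−ω_c)  ⇒  130ω_c = 39  ⇒  ω_c = 3/10
  ⇒ ω_c²/ω_s² = 3/10
Coupling ω_s² = ω_c¹ ⇒ overall = 15/22 × 3/10 = 9/44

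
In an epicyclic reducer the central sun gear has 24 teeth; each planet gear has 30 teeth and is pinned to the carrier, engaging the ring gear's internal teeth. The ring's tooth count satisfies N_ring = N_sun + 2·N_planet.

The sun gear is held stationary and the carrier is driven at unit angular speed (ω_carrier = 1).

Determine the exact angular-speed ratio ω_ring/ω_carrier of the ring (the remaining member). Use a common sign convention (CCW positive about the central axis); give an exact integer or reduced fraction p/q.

N_ring = 24 + 2·30 = 84
24(ω_s−ω_c) = −84(ω_r−ω_c),  ω_s=0, ω_c=1
ω_r = 1 − (24/84)(0−1) = 9/7
ω_r/ω_c = 9/7

9/7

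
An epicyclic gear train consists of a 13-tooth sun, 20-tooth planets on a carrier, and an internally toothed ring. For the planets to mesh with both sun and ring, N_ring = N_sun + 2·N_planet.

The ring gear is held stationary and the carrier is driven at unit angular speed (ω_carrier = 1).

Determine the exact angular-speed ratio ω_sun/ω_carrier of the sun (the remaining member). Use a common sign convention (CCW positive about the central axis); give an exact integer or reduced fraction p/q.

66/13

N_ring = 13 + 2·20 = 53
13(ω_s−ω_c) = −53(ω_r−ω_c),  ω_r=0, ω_c=1
ω_s = 1 − (53/13)(0−1) = 66/13
ω_s/ω_c = 66/13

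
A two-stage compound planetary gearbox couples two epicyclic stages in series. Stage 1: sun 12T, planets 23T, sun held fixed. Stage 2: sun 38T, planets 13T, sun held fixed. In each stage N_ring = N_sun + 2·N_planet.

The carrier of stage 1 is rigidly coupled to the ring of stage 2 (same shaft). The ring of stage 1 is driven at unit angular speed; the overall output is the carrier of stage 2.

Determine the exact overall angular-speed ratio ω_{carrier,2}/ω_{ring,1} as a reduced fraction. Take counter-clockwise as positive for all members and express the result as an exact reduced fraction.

Stage 1: N_ring = 12 + 2·23 = 58
Stage 1: 12(ω_s−ω_c) = −58(ω_r−ω_c),  ω_s=0, ω_r=1
Stage 1: 12(0−ω_c) = −58(1−ω_c)  ⇒  70ω_c = 58  ⇒  ω_c = 29/35
  ⇒ ω_c¹/ω_r¹ = 29/35
Stage 2: N_ring = 38 + 2·13 = 64
Stage 2: 38(ω_s−ω_c) = −64(ω_r−ω_c),  ω_s=0, ω_r=1
Stage 2: 38(0−ω_c) = −64(1−ω_c)  ⇒  102ω_c = 64  ⇒  ω_c = 32/51
  ⇒ ω_c²/ω_r² = 32/51
Coupling ω_r² = ω_c¹ ⇒ overall = 29/35 × 32/51 = 928/1785

928/1785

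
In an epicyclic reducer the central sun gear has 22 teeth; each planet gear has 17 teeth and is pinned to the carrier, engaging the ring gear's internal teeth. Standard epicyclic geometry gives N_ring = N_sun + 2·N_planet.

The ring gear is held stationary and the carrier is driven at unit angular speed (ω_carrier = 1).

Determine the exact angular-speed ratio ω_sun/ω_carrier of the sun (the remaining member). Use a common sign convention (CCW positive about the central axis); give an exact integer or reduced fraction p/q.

39/11

N_ring = 22 + 2·17 = 56
22(ω_s−ω_c) = −56(ω_r−ω_c),  ω_r=0, ω_c=1
ω_s = 1 − (56/22)(0−1) = 39/11
ω_s/ω_c = 39/11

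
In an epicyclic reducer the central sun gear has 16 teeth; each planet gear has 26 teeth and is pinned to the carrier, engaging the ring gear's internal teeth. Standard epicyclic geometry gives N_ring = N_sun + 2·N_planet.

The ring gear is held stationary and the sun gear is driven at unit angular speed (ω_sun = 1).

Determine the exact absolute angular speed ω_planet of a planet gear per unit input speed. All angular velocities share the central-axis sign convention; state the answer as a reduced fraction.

N_ring = 16 + 2·26 = 68
16(ω_s−ω_c) = −68(ω_r−ω_c),  ω_r=0, ω_s=1
16(1−ω_c) = −68(0−ω_c)  ⇒  84ω_c = 16  ⇒  ω_c = 4/21
sun–planet: 16·(1−4/21) = −26·(ω_p−ω_c)  ⇒  ω_p−ω_c = −(16/26)·(17/21) = -136/273
ω_p = 4/21 − 136/273 = -4/13

-4/13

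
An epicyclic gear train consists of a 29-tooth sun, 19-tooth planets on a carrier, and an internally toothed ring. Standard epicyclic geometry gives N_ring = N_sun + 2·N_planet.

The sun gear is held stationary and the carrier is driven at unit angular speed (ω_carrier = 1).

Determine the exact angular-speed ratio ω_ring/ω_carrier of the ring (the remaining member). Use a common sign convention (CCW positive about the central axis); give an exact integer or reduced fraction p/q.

96/67

N_ring = 29 + 2·19 = 67
29(ω_s−ω_c) = −67(ω_r−ω_c),  ω_s=0, ω_c=1
ω_r = 1 − (29/67)(0−1) = 96/67
ω_r/ω_c = 96/67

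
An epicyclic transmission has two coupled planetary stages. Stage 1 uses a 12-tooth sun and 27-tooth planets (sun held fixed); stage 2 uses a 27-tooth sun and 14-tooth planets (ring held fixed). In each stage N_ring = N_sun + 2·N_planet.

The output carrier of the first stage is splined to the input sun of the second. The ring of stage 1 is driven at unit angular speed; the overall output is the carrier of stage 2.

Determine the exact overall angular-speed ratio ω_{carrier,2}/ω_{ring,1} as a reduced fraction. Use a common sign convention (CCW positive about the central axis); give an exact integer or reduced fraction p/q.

Stage 1: N_ring = 12 + 2·27 = 66
Stage 1: 12(ω_s−ω_c) = −66(ω_r−ω_c),  ω_s=0, ω_r=1
Stage 1: 12(0−ω_c) = −66(1−ω_c)  ⇒  78ω_c = 66  ⇒  ω_c = 11/13
  ⇒ ω_c¹/ω_r¹ = 11/13
Stage 2: N_ring = 27 + 2·14 = 55
Stage 2: 27(ω_s−ω_c) = −55(ω_r−ω_c),  ω_r=0, ω_s=1
Stage 2: 27(1−ω_c) = −55(0−ω_c)  ⇒  82ω_c = 27  ⇒  ω_c = 27/82
  ⇒ ω_c²/ω_s² = 27/82
Coupling ω_s² = ω_c¹ ⇒ overall = 11/13 × 27/82 = 297/1066

297/1066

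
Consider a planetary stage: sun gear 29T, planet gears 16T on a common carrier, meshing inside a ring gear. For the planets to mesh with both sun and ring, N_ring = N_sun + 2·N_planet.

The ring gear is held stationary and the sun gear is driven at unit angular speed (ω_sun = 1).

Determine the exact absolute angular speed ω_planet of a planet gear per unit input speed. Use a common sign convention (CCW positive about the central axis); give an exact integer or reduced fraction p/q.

N_ring = 29 + 2·16 = 61
29(ω_s−ω_c) = −61(ω_r−ω_c),  ω_r=0, ω_s=1
29(1−ω_c) = −61(0−ω_c)  ⇒  90ω_c = 29  ⇒  ω_c = 29/90
sun–planet: 29·(1−29/90) = −16·(ω_p−ω_c)  ⇒  ω_p−ω_c = −(29/16)·(61/90) = -1769/1440
ω_p = 29/90 − 1769/1440 = -29/32

-29/32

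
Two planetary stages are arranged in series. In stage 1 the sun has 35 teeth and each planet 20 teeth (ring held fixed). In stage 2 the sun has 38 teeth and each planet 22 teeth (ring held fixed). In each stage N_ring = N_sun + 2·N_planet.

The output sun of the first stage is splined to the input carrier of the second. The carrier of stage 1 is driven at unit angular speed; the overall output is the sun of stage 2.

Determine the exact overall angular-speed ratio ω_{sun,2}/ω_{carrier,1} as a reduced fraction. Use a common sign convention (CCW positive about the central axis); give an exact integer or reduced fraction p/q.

1320/133

Stage 1: N_ring = 35 + 2·20 = 75
Stage 1: 35(ω_s−ω_c) = −75(ω_r−ω_c),  ω_r=0, ω_c=1
Stage 1: ω_s = 1 − (75/35)(0−1) = 22/7
  ⇒ ω_s¹/ω_c¹ = 22/7
Stage 2: N_ring = 38 + 2·22 = 82
Stage 2: 38(ω_s−ω_c) = −82(ω_r−ω_c),  ω_r=0, ω_c=1
Stage 2: ω_s = 1 − (82/38)(0−1) = 60/19
  ⇒ ω_s²/ω_c² = 60/19
Coupling ω_c² = ω_s¹ ⇒ overall = 22/7 × 60/19 = 1320/133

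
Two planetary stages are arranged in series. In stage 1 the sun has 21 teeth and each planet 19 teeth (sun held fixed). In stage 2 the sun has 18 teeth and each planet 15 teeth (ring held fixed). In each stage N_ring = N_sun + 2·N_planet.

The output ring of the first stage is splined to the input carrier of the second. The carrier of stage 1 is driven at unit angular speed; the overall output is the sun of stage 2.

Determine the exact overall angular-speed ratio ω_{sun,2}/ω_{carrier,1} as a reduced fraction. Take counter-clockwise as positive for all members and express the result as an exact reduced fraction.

Stage 1: N_ring = 21 + 2·19 = 59
Stage 1: 21(ω_s−ω_c) = −59(ω_r−ω_c),  ω_s=0, ω_c=1
Stage 1: ω_r = 1 − (21/59)(0−1) = 80/59
  ⇒ ω_r¹/ω_c¹ = 80/59
Stage 2: N_ring = 18 + 2·15 = 48
Stage 2: 18(ω_s−ω_c) = −48(ω_r−ω_c),  ω_r=0, ω_c=1
Stage 2: ω_s = 1 − (48/18)(0−1) = 11/3
  ⇒ ω_s²/ω_c² = 11/3
Coupling ω_c² = ω_r¹ ⇒ overall = 80/59 × 11/3 = 880/177

880/177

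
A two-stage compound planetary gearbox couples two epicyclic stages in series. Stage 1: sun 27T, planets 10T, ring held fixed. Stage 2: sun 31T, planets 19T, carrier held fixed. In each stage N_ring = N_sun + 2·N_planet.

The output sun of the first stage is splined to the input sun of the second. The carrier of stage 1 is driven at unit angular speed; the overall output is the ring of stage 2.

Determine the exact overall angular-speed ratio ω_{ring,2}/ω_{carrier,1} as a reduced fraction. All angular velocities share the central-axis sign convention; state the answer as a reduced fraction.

-2294/1863

Stage 1: N_ring = 27 + 2·10 = 47
Stage 1: 27(ω_s−ω_c) = −47(ω_r−ω_c),  ω_r=0, ω_c=1
Stage 1: ω_s = 1 − (47/27)(0−1) = 74/27
  ⇒ ω_s¹/ω_c¹ = 74/27
Stage 2: N_ring = 31 + 2·19 = 69
Stage 2: 31(ω_s−ω_c) = −69(ω_r−ω_c),  ω_c=0, ω_s=1
Stage 2: ω_r = 0 − (31/69)(1−0) = -31/69
  ⇒ ω_r²/ω_s² = -31/69
Coupling ω_s² = ω_s¹ ⇒ overall = 74/27 × -31/69 = -2294/1863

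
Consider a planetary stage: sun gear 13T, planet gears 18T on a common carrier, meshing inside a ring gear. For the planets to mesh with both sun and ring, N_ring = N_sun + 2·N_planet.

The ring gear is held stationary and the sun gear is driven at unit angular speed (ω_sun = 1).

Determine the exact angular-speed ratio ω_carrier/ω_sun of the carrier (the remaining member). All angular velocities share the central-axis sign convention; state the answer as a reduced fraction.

N_ring = 13 + 2·18 = 49
13(ω_s−ω_c) = −49(ω_r−ω_c),  ω_r=0, ω_s=1
13(1−ω_c) = −49(0−ω_c)  ⇒  62ω_c = 13  ⇒  ω_c = 13/62
ω_c/ω_s = 13/62

13/62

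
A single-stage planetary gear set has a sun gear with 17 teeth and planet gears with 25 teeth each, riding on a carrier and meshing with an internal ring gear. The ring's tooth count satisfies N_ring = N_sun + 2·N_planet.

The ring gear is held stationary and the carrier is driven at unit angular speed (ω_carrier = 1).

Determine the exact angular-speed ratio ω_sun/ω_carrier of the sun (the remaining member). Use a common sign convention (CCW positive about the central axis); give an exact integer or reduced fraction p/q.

N_ring = 17 + 2·25 = 67
17(ω_s−ω_c) = −67(ω_r−ω_c),  ω_r=0, ω_c=1
ω_s = 1 − (67/17)(0−1) = 84/17
ω_s/ω_c = 84/17

84/17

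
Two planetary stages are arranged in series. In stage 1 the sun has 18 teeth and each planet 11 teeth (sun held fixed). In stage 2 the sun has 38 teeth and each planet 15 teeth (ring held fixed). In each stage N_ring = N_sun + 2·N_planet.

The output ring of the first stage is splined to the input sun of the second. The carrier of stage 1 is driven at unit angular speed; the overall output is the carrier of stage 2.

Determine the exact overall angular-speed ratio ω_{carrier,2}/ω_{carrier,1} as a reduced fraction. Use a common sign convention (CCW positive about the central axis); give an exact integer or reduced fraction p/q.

Stage 1: N_ring = 18 + 2·11 = 40
Stage 1: 18(ω_s−ω_c) = −40(ω_r−ω_c),  ω_s=0, ω_c=1
Stage 1: ω_r = 1 − (18/40)(0−1) = 29/20
  ⇒ ω_r¹/ω_c¹ = 29/20
Stage 2: N_ring = 38 + 2·15 = 68
Stage 2: 38(ω_s−ω_c) = −68(ω_r−ω_c),  ω_r=0, ω_s=1
Stage 2: 38(1−ω_c) = −68(0−ω_c)  ⇒  106ω_c = 38  ⇒  ω_c = 19/53
  ⇒ ω_c²/ω_s² = 19/53
Coupling ω_s² = ω_r¹ ⇒ overall = 29/20 × 19/53 = 551/1060

551/1060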